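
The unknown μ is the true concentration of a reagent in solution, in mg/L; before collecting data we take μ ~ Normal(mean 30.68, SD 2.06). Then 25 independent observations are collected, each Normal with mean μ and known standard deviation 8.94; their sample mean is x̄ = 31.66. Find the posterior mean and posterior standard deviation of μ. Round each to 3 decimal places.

Posterior mean ≈ 31.239; posterior SD ≈ 1.350

Prior precision 1/τ₀² = 1/2.06² = 0.235649; data precision n/σ² = 25/8.94² = 0.312799.
Posterior precision = 0.235649 + 0.312799 = 0.548448, giving posterior SD = 1/√0.548448 = 1.350.
Posterior mean = (0.235649·30.68 + 0.312799·31.66) / 0.548448 = 31.239.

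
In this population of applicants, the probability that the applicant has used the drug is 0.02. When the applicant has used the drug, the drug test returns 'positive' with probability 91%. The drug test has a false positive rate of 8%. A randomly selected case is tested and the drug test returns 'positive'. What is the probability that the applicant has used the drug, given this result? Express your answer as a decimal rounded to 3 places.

Write H for 'the applicant has used the drug'. Prior odds H:¬H = 0.02/0.98 = 0.020408. For the 'positive' outcome, the likelihood ratio is 0.91/0.08 = 11.375.
Posterior odds = 0.020408 × 11.375 = 0.23214, so P(H|E) = 0.23214/(1+0.23214) = 0.188.

P(H | E) ≈ 0.188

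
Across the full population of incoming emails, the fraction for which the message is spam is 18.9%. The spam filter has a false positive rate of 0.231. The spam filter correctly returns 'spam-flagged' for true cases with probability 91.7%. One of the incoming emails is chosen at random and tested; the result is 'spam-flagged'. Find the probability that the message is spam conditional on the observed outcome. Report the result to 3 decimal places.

P(H | E) ≈ 0.481

Let H be the event that the message is spam. P(H) = 0.189, so P(¬H) = 0.811. With E the 'spam-flagged' result, P(E|H) = 0.917 and P(E|¬H) = 0.231.
P(E) = 0.917·0.189 + 0.231·0.811 = 0.17331 + 0.18734 = 0.36065.
By Bayes' theorem, P(H|E) = 0.17331 / 0.36065 = 0.481.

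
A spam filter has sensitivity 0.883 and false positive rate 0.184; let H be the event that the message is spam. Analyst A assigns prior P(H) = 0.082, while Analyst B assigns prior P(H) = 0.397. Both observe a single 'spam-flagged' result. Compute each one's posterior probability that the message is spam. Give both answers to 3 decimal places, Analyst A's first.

Analyst A: 0.300; Analyst B: 0.760

The likelihood ratio for a 'spam-flagged' result is 0.883/0.184 = 4.7989.
Analyst A: prior odds 0.082/0.918 = 0.089325; posterior odds 0.42866; posterior probability 0.300.
Analyst B: prior odds 0.397/0.603 = 0.65837; posterior odds 3.1595; posterior probability 0.760.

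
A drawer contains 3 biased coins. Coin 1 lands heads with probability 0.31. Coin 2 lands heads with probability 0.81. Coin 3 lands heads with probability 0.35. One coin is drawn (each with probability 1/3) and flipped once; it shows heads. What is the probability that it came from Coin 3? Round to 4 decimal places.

Posterior probability ≈ 0.2381

P(heads|C1) = 0.31; P(heads|C2) = 0.81; P(heads|C3) = 0.35.
Prior × likelihood for each source: 0.333333·0.31=0.1033, 0.333333·0.81=0.2700, 0.333333·0.35=0.1167. Summing gives P(heads) = 0.49000.
P(Coin 3 | heads) = 0.1167 / 0.49000 = 0.2381.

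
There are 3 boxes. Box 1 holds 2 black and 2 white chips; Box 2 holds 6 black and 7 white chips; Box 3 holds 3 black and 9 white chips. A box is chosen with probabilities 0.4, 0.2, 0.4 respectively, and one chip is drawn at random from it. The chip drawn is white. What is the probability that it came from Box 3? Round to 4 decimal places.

Posterior probability ≈ 0.4937

P(white|Box 1) = 0.5; P(white|Box 2) = 0.5385; P(white|Box 3) = 0.75.
Prior × likelihood for each source: 0.4·0.5=0.2000, 0.2·0.5385=0.1077, 0.4·0.75=0.3000. Summing gives P(white) = 0.60769.
P(Box 3 | white) = 0.3000 / 0.60769 = 0.4937.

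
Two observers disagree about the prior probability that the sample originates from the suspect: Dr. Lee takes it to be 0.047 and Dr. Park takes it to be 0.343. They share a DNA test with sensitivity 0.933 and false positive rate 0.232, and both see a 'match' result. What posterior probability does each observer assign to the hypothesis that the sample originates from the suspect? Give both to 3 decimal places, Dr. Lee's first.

The likelihood ratio for a 'match' result is 0.933/0.232 = 4.0216.
Dr. Lee: prior odds 0.047/0.953 = 0.049318; posterior odds 0.19833; posterior probability 0.166.
Dr. Park: prior odds 0.343/0.657 = 0.52207; posterior odds 2.0995; posterior probability 0.677.

Dr. Lee: 0.166; Dr. Park: 0.677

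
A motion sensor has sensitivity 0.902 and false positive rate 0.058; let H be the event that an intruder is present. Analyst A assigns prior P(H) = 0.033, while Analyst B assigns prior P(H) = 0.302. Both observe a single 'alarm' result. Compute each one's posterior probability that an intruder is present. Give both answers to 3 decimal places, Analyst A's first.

The likelihood ratio for an 'alarm' result is 0.902/0.058 = 15.552.
Analyst A: prior odds 0.033/0.967 = 0.034126; posterior odds 0.53072; posterior probability 0.347.
Analyst B: prior odds 0.302/0.698 = 0.43266; posterior odds 6.7287; posterior probability 0.871.

Analyst A: 0.347; Analyst B: 0.871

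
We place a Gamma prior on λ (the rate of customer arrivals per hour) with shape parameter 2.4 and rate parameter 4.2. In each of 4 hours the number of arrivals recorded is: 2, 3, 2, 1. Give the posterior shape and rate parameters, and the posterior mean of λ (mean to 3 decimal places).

Total count ∑xᵢ = 8 over n = 4 hours.
Gamma is conjugate to the Poisson likelihood: posterior is Gamma(shape = 2.4+8 = 10.4, rate = 4.2+4 = 8.2).
E[λ | data] = 10.4/8.2 = 1.268.

Posterior: Gamma(shape=10.4, rate=8.2); mean ≈ 1.268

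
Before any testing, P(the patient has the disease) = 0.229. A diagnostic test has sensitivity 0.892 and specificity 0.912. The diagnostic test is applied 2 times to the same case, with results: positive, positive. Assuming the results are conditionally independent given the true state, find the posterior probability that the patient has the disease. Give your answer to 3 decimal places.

Let H be the event that the patient has the disease; start with P(H) = 0.229. P('positive'|H) = 0.892, P('positive'|¬H) = 0.088.
Update on result 1 ('positive'): P(H) ← 0.892·0.2290 / (0.892·0.2290 + 0.088·0.7710) = 0.20427/0.27212 = 0.7507.
Update on result 2 ('positive'): P(H) ← 0.892·0.7507 / (0.892·0.7507 + 0.088·0.2493) = 0.66959/0.69153 = 0.9683.

Posterior P(H) ≈ 0.968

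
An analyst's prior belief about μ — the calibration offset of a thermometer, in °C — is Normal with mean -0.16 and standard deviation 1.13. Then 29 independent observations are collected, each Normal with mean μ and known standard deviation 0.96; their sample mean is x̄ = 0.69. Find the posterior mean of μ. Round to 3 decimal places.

Posterior mean ≈ 0.669

With known σ, the Normal prior is conjugate. Weight on the data is w = (n/σ²)/(n/σ² + 1/τ₀²) = 31.4670/(31.4670+0.783147) = 0.97572.
Posterior mean = w·x̄ + (1−w)·μ₀ = 0.97572·0.69 + 0.024283·-0.16 = 0.669.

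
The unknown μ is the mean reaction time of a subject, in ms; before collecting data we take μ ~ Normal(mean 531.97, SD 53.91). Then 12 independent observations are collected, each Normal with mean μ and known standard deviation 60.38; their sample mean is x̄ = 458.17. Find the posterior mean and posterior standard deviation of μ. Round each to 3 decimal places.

Posterior mean ≈ 465.155; posterior SD ≈ 16.585

With known σ, the Normal prior is conjugate. Weight on the data is w = (n/σ²)/(n/σ² + 1/τ₀²) = 0.00329151/(0.00329151+0.00034408) = 0.90536.
Posterior mean = w·x̄ + (1−w)·μ₀ = 0.90536·458.17 + 0.094643·531.97 = 465.155. Posterior variance = 1/(0.00329151+0.00034408) = 275.058, so SD = 16.585.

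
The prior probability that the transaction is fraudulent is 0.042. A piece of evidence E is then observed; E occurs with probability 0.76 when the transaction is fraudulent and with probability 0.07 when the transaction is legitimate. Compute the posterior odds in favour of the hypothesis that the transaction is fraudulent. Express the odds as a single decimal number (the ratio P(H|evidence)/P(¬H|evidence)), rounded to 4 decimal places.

Posterior odds ≈ 0.4760

Prior odds = 0.042/(1−0.042) = 0.043841.
Likelihood ratio for E = 0.76/0.07 = 10.857.
Posterior odds = prior odds × LR = 0.47599.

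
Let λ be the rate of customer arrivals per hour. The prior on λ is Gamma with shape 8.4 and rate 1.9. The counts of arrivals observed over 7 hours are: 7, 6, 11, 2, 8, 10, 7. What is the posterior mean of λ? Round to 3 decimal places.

The Poisson likelihood adds the total count to the shape and the number of exposure periods to the rate. Here ∑xᵢ = 51 and n = 7, so shape 8.4→59.4 and rate 1.9→8.9.
Posterior mean = shape/rate = 59.4/8.9 = 6.674.

Posterior mean ≈ 6.674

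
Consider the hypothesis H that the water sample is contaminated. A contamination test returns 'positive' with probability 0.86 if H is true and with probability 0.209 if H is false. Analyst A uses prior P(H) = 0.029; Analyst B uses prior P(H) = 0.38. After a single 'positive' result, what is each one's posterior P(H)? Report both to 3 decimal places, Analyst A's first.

The likelihood ratio for a 'positive' result is 0.86/0.209 = 4.1148.
Analyst A: prior odds 0.029/0.971 = 0.029866; posterior odds 0.12289; posterior probability 0.109.
Analyst B: prior odds 0.38/0.62 = 0.61290; posterior odds 2.5220; posterior probability 0.716.

Analyst A: 0.109; Analyst B: 0.716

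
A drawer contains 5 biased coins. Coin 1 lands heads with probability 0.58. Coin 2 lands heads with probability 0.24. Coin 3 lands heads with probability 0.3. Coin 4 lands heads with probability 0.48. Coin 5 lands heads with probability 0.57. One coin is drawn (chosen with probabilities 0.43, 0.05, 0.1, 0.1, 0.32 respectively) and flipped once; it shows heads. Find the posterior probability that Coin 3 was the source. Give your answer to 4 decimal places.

P(heads|C1) = 0.58; P(heads|C2) = 0.24; P(heads|C3) = 0.3; P(heads|C4) = 0.48; P(heads|C5) = 0.57.
Prior × likelihood for each source: 0.43·0.58=0.2494, 0.05·0.24=0.01200, 0.1·0.3=0.03000, 0.1·0.48=0.04800, 0.32·0.57=0.1824. Summing gives P(heads) = 0.52180.
P(Coin 3 | heads) = 0.03000 / 0.52180 = 0.0575.

Posterior probability ≈ 0.0575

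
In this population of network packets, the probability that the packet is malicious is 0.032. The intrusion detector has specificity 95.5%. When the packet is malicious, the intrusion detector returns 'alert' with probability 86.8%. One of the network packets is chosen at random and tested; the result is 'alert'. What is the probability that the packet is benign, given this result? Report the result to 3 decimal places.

P(¬H | E) ≈ 0.611

Let H be the event that the packet is malicious. P(H) = 0.032, so P(¬H) = 0.968. With E the 'alert' result, P(E|H) = 0.868 and P(E|¬H) = 0.045.
P(E) = 0.868·0.032 + 0.045·0.968 = 0.027776 + 0.043560 = 0.071336.
By Bayes' theorem, P(H|E) = 0.027776 / 0.071336 = 0.389. Hence P(¬H|E) = 1 − 0.389 = 0.611.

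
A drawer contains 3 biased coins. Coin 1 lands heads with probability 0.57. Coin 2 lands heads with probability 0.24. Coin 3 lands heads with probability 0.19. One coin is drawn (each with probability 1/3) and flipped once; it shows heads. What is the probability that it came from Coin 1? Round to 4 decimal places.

P(heads|C1) = 0.57; P(heads|C2) = 0.24; P(heads|C3) = 0.19.
Prior × likelihood for each source: 0.333333·0.57=0.1900, 0.333333·0.24=0.08000, 0.333333·0.19=0.06333. Summing gives P(heads) = 0.33333.
P(Coin 1 | heads) = 0.1900 / 0.33333 = 0.5700.

Posterior probability ≈ 0.5700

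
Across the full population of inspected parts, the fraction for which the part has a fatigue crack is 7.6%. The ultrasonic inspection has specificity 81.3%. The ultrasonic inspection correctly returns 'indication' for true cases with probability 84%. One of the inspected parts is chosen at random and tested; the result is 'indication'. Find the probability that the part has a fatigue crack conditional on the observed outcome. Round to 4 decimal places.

P(H | E) ≈ 0.2698

Write H for 'the part has a fatigue crack'. Prior odds H:¬H = 0.076/0.924 = 0.082251. For the 'indication' outcome, the likelihood ratio is 0.84/0.187 = 4.4920.
Posterior odds = 0.082251 × 4.4920 = 0.36947, so P(H|E) = 0.36947/(1+0.36947) = 0.2698.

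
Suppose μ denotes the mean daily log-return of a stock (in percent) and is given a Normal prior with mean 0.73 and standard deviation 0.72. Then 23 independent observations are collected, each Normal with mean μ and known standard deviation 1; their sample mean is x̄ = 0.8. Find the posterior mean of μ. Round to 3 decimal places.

With known σ, the Normal prior is conjugate. Weight on the data is w = (n/σ²)/(n/σ² + 1/τ₀²) = 23.0000/(23.0000+1.92901) = 0.92262.
Posterior mean = w·x̄ + (1−w)·μ₀ = 0.92262·0.8 + 0.077380·0.73 = 0.795.

Posterior mean ≈ 0.795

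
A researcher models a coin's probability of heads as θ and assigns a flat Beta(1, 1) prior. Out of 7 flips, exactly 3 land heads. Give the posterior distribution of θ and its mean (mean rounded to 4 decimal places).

Posterior: Beta(4, 5); mean ≈ 0.4444

Observing 3 successes and 4 failures updates Beta(1, 1) by adding the success and failure counts to the two shape parameters: α = 1+3 = 4, β = 1+4 = 5.
Posterior mean = α/(α+β) = 4/9 = 0.4444.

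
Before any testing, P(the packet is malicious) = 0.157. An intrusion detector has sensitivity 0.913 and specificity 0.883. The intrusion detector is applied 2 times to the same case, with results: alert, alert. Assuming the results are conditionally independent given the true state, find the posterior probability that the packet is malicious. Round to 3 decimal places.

With H the event that the packet is malicious, the joint likelihood of the observed sequence is P(data|H) = 0.913·0.913 = 0.83357 and P(data|¬H) = 0.117·0.117 = 0.013689.
Bayes: P(H|data) = 0.157·0.83357 / (0.157·0.83357 + 0.843·0.013689) = 0.13087/0.14241 = 0.9190.

Posterior P(H) ≈ 0.919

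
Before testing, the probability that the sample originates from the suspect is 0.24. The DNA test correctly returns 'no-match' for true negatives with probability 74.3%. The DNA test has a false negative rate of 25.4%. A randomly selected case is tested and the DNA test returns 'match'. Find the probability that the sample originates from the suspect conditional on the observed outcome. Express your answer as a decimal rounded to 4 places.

P(H | E) ≈ 0.4783

Write H for 'the sample originates from the suspect'. Prior odds H:¬H = 0.24/0.76 = 0.31579. For the 'match' outcome, the likelihood ratio is 0.746/0.257 = 2.9027.
Posterior odds = 0.31579 × 2.9027 = 0.91665, so P(H|E) = 0.91665/(1+0.91665) = 0.4783.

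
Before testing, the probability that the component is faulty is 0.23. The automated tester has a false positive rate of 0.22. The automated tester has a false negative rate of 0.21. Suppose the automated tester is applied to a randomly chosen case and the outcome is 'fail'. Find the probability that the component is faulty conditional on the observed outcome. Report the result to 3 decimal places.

P(H | E) ≈ 0.518

Write H for 'the component is faulty'. Prior odds H:¬H = 0.23/0.77 = 0.29870. For the 'fail' outcome, the likelihood ratio is 0.79/0.22 = 3.5909.
Posterior odds = 0.29870 × 3.5909 = 1.0726, so P(H|E) = 1.0726/(1+1.0726) = 0.518.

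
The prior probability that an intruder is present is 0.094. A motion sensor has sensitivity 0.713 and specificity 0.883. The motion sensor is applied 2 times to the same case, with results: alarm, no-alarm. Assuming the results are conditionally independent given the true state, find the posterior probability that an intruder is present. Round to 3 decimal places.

Posterior P(H) ≈ 0.170

Let H be the event that an intruder is present; start with P(H) = 0.094. P('alarm'|H) = 0.713, P('alarm'|¬H) = 0.117.
Update on result 1 ('alarm'): P(H) ← 0.713·0.0940 / (0.713·0.0940 + 0.117·0.9060) = 0.067022/0.17302 = 0.3874.
Update on result 2 ('no-alarm'): P(H) ← 0.287·0.3874 / (0.287·0.3874 + 0.883·0.6126) = 0.11117/0.65214 = 0.1705.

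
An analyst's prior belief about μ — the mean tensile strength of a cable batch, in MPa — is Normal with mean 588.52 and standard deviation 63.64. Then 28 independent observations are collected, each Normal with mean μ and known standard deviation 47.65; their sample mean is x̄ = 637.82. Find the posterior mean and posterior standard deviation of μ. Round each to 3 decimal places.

Prior precision 1/τ₀² = 1/63.64² = 0.00024691; data precision n/σ² = 28/47.65² = 0.0123320.
Posterior precision = 0.00024691 + 0.0123320 = 0.0125789, giving posterior SD = 1/√0.0125789 = 8.916.
Posterior mean = (0.00024691·588.52 + 0.0123320·637.82) / 0.0125789 = 636.852.

Posterior mean ≈ 636.852; posterior SD ≈ 8.916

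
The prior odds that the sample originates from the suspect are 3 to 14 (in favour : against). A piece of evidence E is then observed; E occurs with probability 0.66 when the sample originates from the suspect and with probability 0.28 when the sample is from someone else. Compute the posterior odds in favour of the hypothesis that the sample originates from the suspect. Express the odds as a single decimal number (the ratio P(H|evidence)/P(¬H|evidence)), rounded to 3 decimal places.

Posterior odds ≈ 0.505

Prior odds = 3/14 = 0.21429.
Likelihood ratio for E = 0.66/0.28 = 2.3571.
Posterior odds = prior odds × LR = 0.50510.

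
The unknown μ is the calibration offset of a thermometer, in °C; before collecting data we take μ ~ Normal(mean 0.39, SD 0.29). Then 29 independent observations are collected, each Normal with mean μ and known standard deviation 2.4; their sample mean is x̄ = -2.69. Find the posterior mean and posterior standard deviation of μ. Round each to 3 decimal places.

Posterior mean ≈ -0.526; posterior SD ≈ 0.243

Prior precision 1/τ₀² = 1/0.29² = 11.8906; data precision n/σ² = 29/2.4² = 5.03472.
Posterior precision = 11.8906 + 5.03472 = 16.9253, giving posterior SD = 1/√16.9253 = 0.243.
Posterior mean = (11.8906·0.39 + 5.03472·-2.69) / 16.9253 = -0.526.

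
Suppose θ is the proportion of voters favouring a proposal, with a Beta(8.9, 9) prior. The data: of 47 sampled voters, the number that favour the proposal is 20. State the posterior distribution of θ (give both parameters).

Posterior: Beta(28.9, 36)

Observing 20 successes and 27 failures updates Beta(8.9, 9) by adding the success and failure counts to the two shape parameters: α = 8.9+20 = 28.9, β = 9+27 = 36.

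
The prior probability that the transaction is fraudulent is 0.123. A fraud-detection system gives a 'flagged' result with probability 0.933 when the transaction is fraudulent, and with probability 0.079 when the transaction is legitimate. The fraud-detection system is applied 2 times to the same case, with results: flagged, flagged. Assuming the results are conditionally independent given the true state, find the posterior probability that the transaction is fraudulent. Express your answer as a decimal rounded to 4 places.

With H the event that the transaction is fraudulent, the joint likelihood of the observed sequence is P(data|H) = 0.933·0.933 = 0.87049 and P(data|¬H) = 0.079·0.079 = 0.0062410.
Bayes: P(H|data) = 0.123·0.87049 / (0.123·0.87049 + 0.877·0.0062410) = 0.10707/0.11254 = 0.9514.

Posterior P(H) ≈ 0.9514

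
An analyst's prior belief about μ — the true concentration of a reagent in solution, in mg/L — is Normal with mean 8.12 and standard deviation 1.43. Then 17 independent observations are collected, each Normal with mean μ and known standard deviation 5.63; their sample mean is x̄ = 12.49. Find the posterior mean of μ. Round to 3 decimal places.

With known σ, the Normal prior is conjugate. Weight on the data is w = (n/σ²)/(n/σ² + 1/τ₀²) = 0.536330/(0.536330+0.489021) = 0.52307.
Posterior mean = w·x̄ + (1−w)·μ₀ = 0.52307·12.49 + 0.47693·8.12 = 10.406.

Posterior mean ≈ 10.406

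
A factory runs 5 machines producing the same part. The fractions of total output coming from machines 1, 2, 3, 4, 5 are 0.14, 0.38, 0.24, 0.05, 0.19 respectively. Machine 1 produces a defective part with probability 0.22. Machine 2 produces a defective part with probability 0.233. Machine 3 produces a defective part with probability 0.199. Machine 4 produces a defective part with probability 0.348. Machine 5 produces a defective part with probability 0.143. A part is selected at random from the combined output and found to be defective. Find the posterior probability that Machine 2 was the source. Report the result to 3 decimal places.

Posterior probability ≈ 0.418

Tabulate prior·likelihood by source: [1] prior 0.14, lik 0.22, product 0.03080; [2] prior 0.38, lik 0.233, product 0.08854; [3] prior 0.24, lik 0.199, product 0.04776; [4] prior 0.05, lik 0.348, product 0.01740; [5] prior 0.19, lik 0.143, product 0.02717.
Normalizing constant = 0.21167; the posterior for Machine 2 is its product over the sum, 0.08854/0.21167 = 0.418.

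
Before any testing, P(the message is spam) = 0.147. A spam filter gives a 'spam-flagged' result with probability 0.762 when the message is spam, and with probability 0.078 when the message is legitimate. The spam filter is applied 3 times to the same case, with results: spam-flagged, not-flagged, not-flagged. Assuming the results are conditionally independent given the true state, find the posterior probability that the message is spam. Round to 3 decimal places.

Let H be the event that the message is spam; start with P(H) = 0.147. P('spam-flagged'|H) = 0.762, P('spam-flagged'|¬H) = 0.078.
Update on result 1 ('spam-flagged'): P(H) ← 0.762·0.1470 / (0.762·0.1470 + 0.078·0.8530) = 0.11201/0.17855 = 0.6274.
Update on result 2 ('not-flagged'): P(H) ← 0.238·0.6274 / (0.238·0.6274 + 0.922·0.3726) = 0.14931/0.49289 = 0.3029.
Update on result 3 ('not-flagged'): P(H) ← 0.238·0.3029 / (0.238·0.3029 + 0.922·0.6971) = 0.072098/0.71479 = 0.1009.

Posterior P(H) ≈ 0.101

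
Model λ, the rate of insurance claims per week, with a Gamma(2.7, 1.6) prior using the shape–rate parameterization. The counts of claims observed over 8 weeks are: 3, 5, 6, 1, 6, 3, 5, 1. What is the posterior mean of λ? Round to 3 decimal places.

Total count ∑xᵢ = 30 over n = 8 weeks.
Gamma is conjugate to the Poisson likelihood: posterior is Gamma(shape = 2.7+30 = 32.7, rate = 1.6+8 = 9.6).
Posterior mean = shape/rate = 32.7/9.6 = 3.406.

Posterior mean ≈ 3.406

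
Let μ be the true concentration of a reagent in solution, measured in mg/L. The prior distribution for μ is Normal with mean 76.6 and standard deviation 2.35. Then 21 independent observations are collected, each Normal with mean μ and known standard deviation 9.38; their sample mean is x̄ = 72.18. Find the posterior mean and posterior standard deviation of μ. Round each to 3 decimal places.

Posterior mean ≈ 74.087; posterior SD ≈ 1.543

Prior precision 1/τ₀² = 1/2.35² = 0.181077; data precision n/σ² = 21/9.38² = 0.238679.
Posterior precision = 0.181077 + 0.238679 = 0.419756, giving posterior SD = 1/√0.419756 = 1.543.
Posterior mean = (0.181077·76.6 + 0.238679·72.18) / 0.419756 = 74.087.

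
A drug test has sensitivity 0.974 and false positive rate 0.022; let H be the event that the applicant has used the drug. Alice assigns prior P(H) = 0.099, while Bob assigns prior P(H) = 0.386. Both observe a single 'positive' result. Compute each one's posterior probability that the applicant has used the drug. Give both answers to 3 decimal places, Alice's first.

P('+'|H) = 0.974, P('+'|¬H) = 0.022.
Alice: numerator 0.974·0.099 = 0.096426; evidence = 0.096426+0.022·0.901 = 0.11625; posterior = 0.829.
Bob: numerator 0.974·0.386 = 0.37596; evidence = 0.37596+0.022·0.614 = 0.38947; posterior = 0.965.

Alice: 0.829; Bob: 0.965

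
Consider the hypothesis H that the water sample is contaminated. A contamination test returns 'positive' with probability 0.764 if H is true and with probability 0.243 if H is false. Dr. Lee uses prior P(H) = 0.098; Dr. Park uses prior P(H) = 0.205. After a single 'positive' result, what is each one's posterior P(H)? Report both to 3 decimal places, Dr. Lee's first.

Dr. Lee: 0.255; Dr. Park: 0.448

P('+'|H) = 0.764, P('+'|¬H) = 0.243.
Dr. Lee: numerator 0.764·0.098 = 0.074872; evidence = 0.074872+0.243·0.902 = 0.29406; posterior = 0.255.
Dr. Park: numerator 0.764·0.205 = 0.15662; evidence = 0.15662+0.243·0.795 = 0.34980; posterior = 0.448.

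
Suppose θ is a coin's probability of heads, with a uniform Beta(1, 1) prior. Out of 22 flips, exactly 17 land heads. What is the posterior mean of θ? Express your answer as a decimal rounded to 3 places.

Posterior mean ≈ 0.750

Observing 17 successes and 5 failures updates Beta(1, 1) by adding the success and failure counts to the two shape parameters: α = 1+17 = 18, β = 1+5 = 6.
E[θ | data] = 18/(18+6) = 0.750.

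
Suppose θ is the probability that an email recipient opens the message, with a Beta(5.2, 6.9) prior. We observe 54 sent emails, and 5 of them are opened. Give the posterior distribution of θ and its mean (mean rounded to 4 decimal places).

The binomial likelihood is conjugate to the Beta prior: with 5 successes and 49 failures, the posterior is Beta(5.2+5, 6.9+49) = Beta(10.2, 55.9).
Posterior mean = α/(α+β) = 10.2/66.1 = 0.1543.

Posterior: Beta(10.2, 55.9); mean ≈ 0.1543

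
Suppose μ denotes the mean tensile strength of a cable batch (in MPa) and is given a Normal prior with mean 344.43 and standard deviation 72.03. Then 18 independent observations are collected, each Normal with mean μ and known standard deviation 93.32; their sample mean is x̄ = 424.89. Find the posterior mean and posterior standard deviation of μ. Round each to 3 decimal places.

With known σ, the Normal prior is conjugate. Weight on the data is w = (n/σ²)/(n/σ² + 1/τ₀²) = 0.00206692/(0.00206692+0.00019274) = 0.91470.
Posterior mean = w·x̄ + (1−w)·μ₀ = 0.91470·424.89 + 0.085296·344.43 = 418.027. Posterior variance = 1/(0.00206692+0.00019274) = 442.545, so SD = 21.037.

Posterior mean ≈ 418.027; posterior SD ≈ 21.037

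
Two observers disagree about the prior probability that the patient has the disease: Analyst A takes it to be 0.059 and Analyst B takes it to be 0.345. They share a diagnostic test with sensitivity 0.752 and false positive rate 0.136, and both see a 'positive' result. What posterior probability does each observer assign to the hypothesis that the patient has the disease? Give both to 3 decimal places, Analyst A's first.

Analyst A: 0.257; Analyst B: 0.744

The likelihood ratio for a 'positive' result is 0.752/0.136 = 5.5294.
Analyst A: prior odds 0.059/0.941 = 0.062699; posterior odds 0.34669; posterior probability 0.257.
Analyst B: prior odds 0.345/0.655 = 0.52672; posterior odds 2.9124; posterior probability 0.744.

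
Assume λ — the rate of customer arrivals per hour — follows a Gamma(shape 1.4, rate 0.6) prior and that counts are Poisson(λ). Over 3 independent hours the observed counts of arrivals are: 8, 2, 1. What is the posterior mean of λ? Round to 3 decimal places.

The Poisson likelihood adds the total count to the shape and the number of exposure periods to the rate. Here ∑xᵢ = 11 and n = 3, so shape 1.4→12.4 and rate 0.6→3.6.
E[λ | data] = 12.4/3.6 = 3.444.

Posterior mean ≈ 3.444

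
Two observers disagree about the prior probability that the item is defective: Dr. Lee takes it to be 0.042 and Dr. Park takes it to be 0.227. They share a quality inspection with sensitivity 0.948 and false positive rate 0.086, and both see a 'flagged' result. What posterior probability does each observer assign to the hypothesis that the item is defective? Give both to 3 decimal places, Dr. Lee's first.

The likelihood ratio for a 'flagged' result is 0.948/0.086 = 11.023.
Dr. Lee: prior odds 0.042/0.958 = 0.043841; posterior odds 0.48327; posterior probability 0.326.
Dr. Park: prior odds 0.227/0.773 = 0.29366; posterior odds 3.2371; posterior probability 0.764.

Dr. Lee: 0.326; Dr. Park: 0.764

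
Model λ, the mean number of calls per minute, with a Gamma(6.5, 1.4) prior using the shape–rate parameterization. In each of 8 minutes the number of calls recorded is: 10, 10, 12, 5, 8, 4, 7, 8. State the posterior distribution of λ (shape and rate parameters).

Total count ∑xᵢ = 64 over n = 8 minutes.
Gamma is conjugate to the Poisson likelihood: posterior is Gamma(shape = 6.5+64 = 70.5, rate = 1.4+8 = 9.4).

Posterior: Gamma(shape=70.5, rate=9.4)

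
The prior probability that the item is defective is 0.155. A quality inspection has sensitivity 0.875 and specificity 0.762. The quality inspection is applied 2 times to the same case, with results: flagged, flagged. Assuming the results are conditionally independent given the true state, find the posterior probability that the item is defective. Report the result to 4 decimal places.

Let H be the event that the item is defective; start with P(H) = 0.155. P('flagged'|H) = 0.875, P('flagged'|¬H) = 0.238.
Update on result 1 ('flagged'): P(H) ← 0.875·0.1550 / (0.875·0.1550 + 0.238·0.8450) = 0.13562/0.33674 = 0.4028.
Update on result 2 ('flagged'): P(H) ← 0.875·0.4028 / (0.875·0.4028 + 0.238·0.5972) = 0.35242/0.49456 = 0.7126.

Posterior P(H) ≈ 0.7126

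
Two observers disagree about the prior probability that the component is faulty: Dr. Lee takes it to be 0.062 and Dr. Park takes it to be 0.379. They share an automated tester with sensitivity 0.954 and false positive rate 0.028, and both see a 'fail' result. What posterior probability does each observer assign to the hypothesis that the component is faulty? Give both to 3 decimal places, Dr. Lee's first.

P('+'|H) = 0.954, P('+'|¬H) = 0.028.
Dr. Lee: numerator 0.954·0.062 = 0.059148; evidence = 0.059148+0.028·0.938 = 0.085412; posterior = 0.693.
Dr. Park: numerator 0.954·0.379 = 0.36157; evidence = 0.36157+0.028·0.621 = 0.37895; posterior = 0.954.

Dr. Lee: 0.693; Dr. Park: 0.954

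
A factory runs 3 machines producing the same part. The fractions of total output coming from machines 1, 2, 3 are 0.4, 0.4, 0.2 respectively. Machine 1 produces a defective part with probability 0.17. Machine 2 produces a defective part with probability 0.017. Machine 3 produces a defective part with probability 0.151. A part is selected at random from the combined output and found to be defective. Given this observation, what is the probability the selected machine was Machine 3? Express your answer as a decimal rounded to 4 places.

Posterior probability ≈ 0.2876

Tabulate prior·likelihood by source: [1] prior 0.4, lik 0.17, product 0.06800; [2] prior 0.4, lik 0.017, product 0.006800; [3] prior 0.2, lik 0.151, product 0.03020.
Normalizing constant = 0.10500; the posterior for Machine 3 is its product over the sum, 0.03020/0.10500 = 0.2876.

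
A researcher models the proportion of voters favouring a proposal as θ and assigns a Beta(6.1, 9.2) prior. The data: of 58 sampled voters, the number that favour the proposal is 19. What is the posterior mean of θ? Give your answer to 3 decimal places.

Posterior mean ≈ 0.342

Observing 19 successes and 39 failures updates Beta(6.1, 9.2) by adding the success and failure counts to the two shape parameters: α = 6.1+19 = 25.1, β = 9.2+39 = 48.2.
E[θ | data] = 25.1/(25.1+48.2) = 0.342.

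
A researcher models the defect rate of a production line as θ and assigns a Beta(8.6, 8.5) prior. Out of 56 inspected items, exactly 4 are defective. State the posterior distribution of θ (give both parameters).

Posterior: Beta(12.6, 60.5)

The binomial likelihood is conjugate to the Beta prior: with 4 successes and 52 failures, the posterior is Beta(8.6+4, 8.5+52) = Beta(12.6, 60.5).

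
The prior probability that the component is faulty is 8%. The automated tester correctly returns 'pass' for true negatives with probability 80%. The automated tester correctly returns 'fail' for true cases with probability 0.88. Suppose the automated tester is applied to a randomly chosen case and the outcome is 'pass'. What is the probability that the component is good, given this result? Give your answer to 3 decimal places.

Write H for 'the component is faulty'. Prior odds H:¬H = 0.08/0.92 = 0.086957. For the 'pass' outcome, the likelihood ratio is 0.12/0.8 = 0.15000.
Posterior odds = 0.086957 × 0.15000 = 0.013043, so P(H|E) = 0.013043/(1+0.013043) = 0.013. Then P(¬H|E) = 1 − 0.013 = 0.987.

P(¬H | E) ≈ 0.987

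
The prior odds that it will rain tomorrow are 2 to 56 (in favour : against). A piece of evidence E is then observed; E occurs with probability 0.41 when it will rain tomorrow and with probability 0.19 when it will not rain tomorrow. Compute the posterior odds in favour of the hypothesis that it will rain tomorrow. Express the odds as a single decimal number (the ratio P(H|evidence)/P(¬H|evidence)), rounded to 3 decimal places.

Posterior odds ≈ 0.077

Prior odds = 2/56 = 0.035714. In log-odds, ln(0.035714) = -3.3322.
Add log likelihood ratio: ln(2.1579) = 0.76913.
Posterior log-odds = -2.5631, so posterior odds = exp(-2.5631) = 0.077068.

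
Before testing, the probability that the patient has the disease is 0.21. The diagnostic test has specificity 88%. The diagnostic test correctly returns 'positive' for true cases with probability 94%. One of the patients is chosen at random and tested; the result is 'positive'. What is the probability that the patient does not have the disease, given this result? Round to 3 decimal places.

Write H for 'the patient has the disease'. Prior odds H:¬H = 0.21/0.79 = 0.26582. For the 'positive' outcome, the likelihood ratio is 0.94/0.12 = 7.8333.
Posterior odds = 0.26582 × 7.8333 = 2.0823, so P(H|E) = 2.0823/(1+2.0823) = 0.676. Then P(¬H|E) = 1 − 0.676 = 0.324.

P(¬H | E) ≈ 0.324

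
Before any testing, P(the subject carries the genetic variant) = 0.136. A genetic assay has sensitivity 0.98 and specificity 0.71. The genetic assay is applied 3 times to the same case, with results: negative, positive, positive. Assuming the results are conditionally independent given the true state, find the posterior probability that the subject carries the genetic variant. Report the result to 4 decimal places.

Posterior P(H) ≈ 0.0482

With H the event that the subject carries the genetic variant, the joint likelihood of the observed sequence is P(data|H) = 0.02·0.98·0.98 = 0.019208 and P(data|¬H) = 0.71·0.29·0.29 = 0.059711.
Bayes: P(H|data) = 0.136·0.019208 / (0.136·0.019208 + 0.864·0.059711) = 0.0026123/0.054203 = 0.0482.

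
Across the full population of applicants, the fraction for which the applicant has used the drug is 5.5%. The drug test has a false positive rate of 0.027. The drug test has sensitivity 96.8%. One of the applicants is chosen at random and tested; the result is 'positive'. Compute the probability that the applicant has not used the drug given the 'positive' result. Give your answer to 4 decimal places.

Write H for 'the applicant has used the drug'. Prior odds H:¬H = 0.055/0.945 = 0.058201. For the 'positive' outcome, the likelihood ratio is 0.968/0.027 = 35.852.
Posterior odds = 0.058201 × 35.852 = 2.0866, so P(H|E) = 2.0866/(1+2.0866) = 0.6760. Then P(¬H|E) = 1 − 0.6760 = 0.3240.

P(¬H | E) ≈ 0.3240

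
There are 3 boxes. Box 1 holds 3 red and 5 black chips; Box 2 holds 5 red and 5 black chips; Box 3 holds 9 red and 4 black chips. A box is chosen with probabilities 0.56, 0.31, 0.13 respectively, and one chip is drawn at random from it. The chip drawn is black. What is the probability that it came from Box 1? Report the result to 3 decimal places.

P(black|Box 1) = 0.625; P(black|Box 2) = 0.5; P(black|Box 3) = 0.3077.
Prior × likelihood for each source: 0.56·0.625=0.3500, 0.31·0.5=0.1550, 0.13·0.3077=0.04000. Summing gives P(black) = 0.54500.
P(Box 1 | black) = 0.3500 / 0.54500 = 0.642.

Posterior probability ≈ 0.642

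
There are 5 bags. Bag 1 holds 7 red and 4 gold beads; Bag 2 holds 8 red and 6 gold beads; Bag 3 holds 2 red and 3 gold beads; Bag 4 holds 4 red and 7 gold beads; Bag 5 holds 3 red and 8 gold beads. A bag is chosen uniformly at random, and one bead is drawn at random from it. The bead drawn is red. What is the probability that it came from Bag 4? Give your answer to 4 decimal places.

Posterior probability ≈ 0.1620

Tabulate prior·likelihood by source: [1] prior 0.2, lik 0.6364, product 0.1273; [2] prior 0.2, lik 0.5714, product 0.1143; [3] prior 0.2, lik 0.4, product 0.08000; [4] prior 0.2, lik 0.3636, product 0.07273; [5] prior 0.2, lik 0.2727, product 0.05455.
Normalizing constant = 0.44883; the posterior for Bag 4 is its product over the sum, 0.07273/0.44883 = 0.1620.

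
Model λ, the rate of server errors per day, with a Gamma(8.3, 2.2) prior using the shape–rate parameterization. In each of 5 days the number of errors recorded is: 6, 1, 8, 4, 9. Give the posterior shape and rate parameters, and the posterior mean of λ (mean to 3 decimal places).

Posterior: Gamma(shape=36.3, rate=7.2); mean ≈ 5.042

Total count ∑xᵢ = 28 over n = 5 days.
Gamma is conjugate to the Poisson likelihood: posterior is Gamma(shape = 8.3+28 = 36.3, rate = 2.2+5 = 7.2).
E[λ | data] = 36.3/7.2 = 5.042.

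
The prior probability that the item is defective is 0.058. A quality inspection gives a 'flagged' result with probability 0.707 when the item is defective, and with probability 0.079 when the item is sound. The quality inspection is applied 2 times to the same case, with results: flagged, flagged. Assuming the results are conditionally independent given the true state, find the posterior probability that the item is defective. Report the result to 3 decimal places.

Posterior P(H) ≈ 0.831

With H the event that the item is defective, the joint likelihood of the observed sequence is P(data|H) = 0.707·0.707 = 0.49985 and P(data|¬H) = 0.079·0.079 = 0.0062410.
Bayes: P(H|data) = 0.058·0.49985 / (0.058·0.49985 + 0.942·0.0062410) = 0.028991/0.034870 = 0.8314.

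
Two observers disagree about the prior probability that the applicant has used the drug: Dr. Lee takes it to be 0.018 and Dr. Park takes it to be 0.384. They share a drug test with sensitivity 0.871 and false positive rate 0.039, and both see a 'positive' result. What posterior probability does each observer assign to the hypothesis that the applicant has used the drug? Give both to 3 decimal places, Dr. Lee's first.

Dr. Lee: 0.290; Dr. Park: 0.933

The likelihood ratio for a 'positive' result is 0.871/0.039 = 22.333.
Dr. Lee: prior odds 0.018/0.982 = 0.018330; posterior odds 0.40937; posterior probability 0.290.
Dr. Park: prior odds 0.384/0.616 = 0.62338; posterior odds 13.922; posterior probability 0.933.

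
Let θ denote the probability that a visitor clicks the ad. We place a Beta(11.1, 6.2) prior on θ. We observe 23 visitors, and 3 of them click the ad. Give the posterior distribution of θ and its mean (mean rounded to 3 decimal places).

The binomial likelihood is conjugate to the Beta prior: with 3 successes and 20 failures, the posterior is Beta(11.1+3, 6.2+20) = Beta(14.1, 26.2).
E[θ | data] = 14.1/(14.1+26.2) = 0.350.

Posterior: Beta(14.1, 26.2); mean ≈ 0.350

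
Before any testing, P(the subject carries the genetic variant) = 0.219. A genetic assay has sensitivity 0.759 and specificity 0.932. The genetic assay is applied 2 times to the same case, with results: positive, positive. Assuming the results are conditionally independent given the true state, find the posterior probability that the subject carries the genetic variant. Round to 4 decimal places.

Let H be the event that the subject carries the genetic variant; start with P(H) = 0.219. P('positive'|H) = 0.759, P('positive'|¬H) = 0.068.
Update on result 1 ('positive'): P(H) ← 0.759·0.2190 / (0.759·0.2190 + 0.068·0.7810) = 0.16622/0.21933 = 0.7579.
Update on result 2 ('positive'): P(H) ← 0.759·0.7579 / (0.759·0.7579 + 0.068·0.2421) = 0.57522/0.59168 = 0.9722.

Posterior P(H) ≈ 0.9722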